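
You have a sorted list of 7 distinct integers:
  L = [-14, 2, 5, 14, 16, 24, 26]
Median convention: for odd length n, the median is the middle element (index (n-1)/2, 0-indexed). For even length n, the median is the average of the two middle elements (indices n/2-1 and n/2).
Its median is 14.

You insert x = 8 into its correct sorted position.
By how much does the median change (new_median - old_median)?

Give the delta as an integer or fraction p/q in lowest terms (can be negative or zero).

Old median = 14
After inserting x = 8: new sorted = [-14, 2, 5, 8, 14, 16, 24, 26]
New median = 11
Delta = 11 - 14 = -3

Answer: -3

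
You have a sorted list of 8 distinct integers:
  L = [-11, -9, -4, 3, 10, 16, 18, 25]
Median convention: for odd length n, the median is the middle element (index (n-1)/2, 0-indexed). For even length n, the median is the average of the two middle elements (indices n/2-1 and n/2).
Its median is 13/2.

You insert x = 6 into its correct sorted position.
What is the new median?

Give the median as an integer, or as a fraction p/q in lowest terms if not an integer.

Answer: 6

Derivation:
Old list (sorted, length 8): [-11, -9, -4, 3, 10, 16, 18, 25]
Old median = 13/2
Insert x = 6
Old length even (8). Middle pair: indices 3,4 = 3,10.
New length odd (9). New median = single middle element.
x = 6: 4 elements are < x, 4 elements are > x.
New sorted list: [-11, -9, -4, 3, 6, 10, 16, 18, 25]
New median = 6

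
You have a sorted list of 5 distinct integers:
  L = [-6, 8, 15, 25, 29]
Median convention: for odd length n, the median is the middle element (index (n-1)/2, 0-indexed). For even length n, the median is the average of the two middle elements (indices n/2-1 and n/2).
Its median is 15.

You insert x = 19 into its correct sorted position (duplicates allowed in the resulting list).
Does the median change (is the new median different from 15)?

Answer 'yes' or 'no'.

Old median = 15
Insert x = 19
New median = 17
Changed? yes

Answer: yes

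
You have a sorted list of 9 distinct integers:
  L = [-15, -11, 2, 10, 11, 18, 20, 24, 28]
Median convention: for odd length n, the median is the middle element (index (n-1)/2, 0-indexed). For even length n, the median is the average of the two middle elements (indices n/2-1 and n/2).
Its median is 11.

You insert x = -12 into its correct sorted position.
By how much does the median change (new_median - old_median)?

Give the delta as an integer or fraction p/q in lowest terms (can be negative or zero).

Answer: -1/2

Derivation:
Old median = 11
After inserting x = -12: new sorted = [-15, -12, -11, 2, 10, 11, 18, 20, 24, 28]
New median = 21/2
Delta = 21/2 - 11 = -1/2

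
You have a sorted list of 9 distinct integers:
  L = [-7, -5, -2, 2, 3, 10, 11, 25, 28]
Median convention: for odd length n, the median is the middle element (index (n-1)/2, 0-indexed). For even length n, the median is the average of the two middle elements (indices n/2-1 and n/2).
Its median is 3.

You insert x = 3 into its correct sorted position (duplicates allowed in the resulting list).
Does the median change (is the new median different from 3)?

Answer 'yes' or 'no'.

Answer: no

Derivation:
Old median = 3
Insert x = 3
New median = 3
Changed? no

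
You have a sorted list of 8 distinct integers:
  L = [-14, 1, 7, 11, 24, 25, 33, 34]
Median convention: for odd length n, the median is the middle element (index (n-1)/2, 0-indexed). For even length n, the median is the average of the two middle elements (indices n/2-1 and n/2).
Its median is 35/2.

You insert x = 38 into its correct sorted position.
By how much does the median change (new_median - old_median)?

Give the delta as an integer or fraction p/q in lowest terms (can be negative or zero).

Old median = 35/2
After inserting x = 38: new sorted = [-14, 1, 7, 11, 24, 25, 33, 34, 38]
New median = 24
Delta = 24 - 35/2 = 13/2

Answer: 13/2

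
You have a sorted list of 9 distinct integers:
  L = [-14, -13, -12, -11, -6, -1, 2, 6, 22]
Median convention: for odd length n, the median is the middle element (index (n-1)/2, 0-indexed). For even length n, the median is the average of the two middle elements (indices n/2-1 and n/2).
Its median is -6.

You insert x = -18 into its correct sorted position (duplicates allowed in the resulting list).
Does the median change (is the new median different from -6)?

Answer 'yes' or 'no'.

Old median = -6
Insert x = -18
New median = -17/2
Changed? yes

Answer: yes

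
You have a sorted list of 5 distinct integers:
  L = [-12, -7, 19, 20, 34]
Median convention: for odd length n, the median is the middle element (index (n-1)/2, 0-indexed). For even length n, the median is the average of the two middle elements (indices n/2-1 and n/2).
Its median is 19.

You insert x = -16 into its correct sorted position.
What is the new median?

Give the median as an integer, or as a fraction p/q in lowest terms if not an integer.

Answer: 6

Derivation:
Old list (sorted, length 5): [-12, -7, 19, 20, 34]
Old median = 19
Insert x = -16
Old length odd (5). Middle was index 2 = 19.
New length even (6). New median = avg of two middle elements.
x = -16: 0 elements are < x, 5 elements are > x.
New sorted list: [-16, -12, -7, 19, 20, 34]
New median = 6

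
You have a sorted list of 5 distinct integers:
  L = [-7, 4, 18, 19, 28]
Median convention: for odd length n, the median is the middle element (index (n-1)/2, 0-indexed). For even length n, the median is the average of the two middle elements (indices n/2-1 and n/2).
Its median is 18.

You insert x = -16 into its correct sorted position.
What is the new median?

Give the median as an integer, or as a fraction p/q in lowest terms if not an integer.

Old list (sorted, length 5): [-7, 4, 18, 19, 28]
Old median = 18
Insert x = -16
Old length odd (5). Middle was index 2 = 18.
New length even (6). New median = avg of two middle elements.
x = -16: 0 elements are < x, 5 elements are > x.
New sorted list: [-16, -7, 4, 18, 19, 28]
New median = 11

Answer: 11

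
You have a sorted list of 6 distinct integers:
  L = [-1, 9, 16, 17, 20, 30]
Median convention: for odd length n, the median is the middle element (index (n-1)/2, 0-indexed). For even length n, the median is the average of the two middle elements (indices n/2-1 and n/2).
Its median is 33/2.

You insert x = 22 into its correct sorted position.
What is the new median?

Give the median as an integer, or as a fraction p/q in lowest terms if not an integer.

Old list (sorted, length 6): [-1, 9, 16, 17, 20, 30]
Old median = 33/2
Insert x = 22
Old length even (6). Middle pair: indices 2,3 = 16,17.
New length odd (7). New median = single middle element.
x = 22: 5 elements are < x, 1 elements are > x.
New sorted list: [-1, 9, 16, 17, 20, 22, 30]
New median = 17

Answer: 17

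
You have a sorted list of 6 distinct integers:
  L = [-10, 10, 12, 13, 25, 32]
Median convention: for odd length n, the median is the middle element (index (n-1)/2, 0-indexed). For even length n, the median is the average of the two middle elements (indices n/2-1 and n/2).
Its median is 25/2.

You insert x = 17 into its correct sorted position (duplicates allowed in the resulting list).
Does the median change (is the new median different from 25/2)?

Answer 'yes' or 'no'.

Old median = 25/2
Insert x = 17
New median = 13
Changed? yes

Answer: yes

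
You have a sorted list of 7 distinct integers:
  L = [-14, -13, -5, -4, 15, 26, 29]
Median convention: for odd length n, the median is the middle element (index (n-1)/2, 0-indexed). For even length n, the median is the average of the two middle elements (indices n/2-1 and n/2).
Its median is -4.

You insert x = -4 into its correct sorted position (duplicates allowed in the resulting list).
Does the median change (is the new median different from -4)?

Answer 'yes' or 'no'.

Old median = -4
Insert x = -4
New median = -4
Changed? no

Answer: no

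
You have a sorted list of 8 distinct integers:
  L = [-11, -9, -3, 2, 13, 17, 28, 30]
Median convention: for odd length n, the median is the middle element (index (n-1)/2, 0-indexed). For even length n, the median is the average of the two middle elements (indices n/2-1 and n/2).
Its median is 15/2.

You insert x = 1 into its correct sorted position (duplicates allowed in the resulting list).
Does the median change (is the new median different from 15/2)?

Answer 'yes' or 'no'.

Old median = 15/2
Insert x = 1
New median = 2
Changed? yes

Answer: yes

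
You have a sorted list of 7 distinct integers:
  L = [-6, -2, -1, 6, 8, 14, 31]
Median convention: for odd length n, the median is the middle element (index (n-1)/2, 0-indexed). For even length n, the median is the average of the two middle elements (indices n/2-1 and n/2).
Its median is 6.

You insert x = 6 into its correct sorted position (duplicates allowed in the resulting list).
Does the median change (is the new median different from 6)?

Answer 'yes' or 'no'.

Old median = 6
Insert x = 6
New median = 6
Changed? no

Answer: no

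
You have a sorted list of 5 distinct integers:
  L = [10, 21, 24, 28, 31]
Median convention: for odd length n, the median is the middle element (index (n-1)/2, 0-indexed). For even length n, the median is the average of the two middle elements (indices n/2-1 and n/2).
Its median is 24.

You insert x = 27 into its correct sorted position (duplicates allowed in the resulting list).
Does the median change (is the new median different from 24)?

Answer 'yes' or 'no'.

Old median = 24
Insert x = 27
New median = 51/2
Changed? yes

Answer: yes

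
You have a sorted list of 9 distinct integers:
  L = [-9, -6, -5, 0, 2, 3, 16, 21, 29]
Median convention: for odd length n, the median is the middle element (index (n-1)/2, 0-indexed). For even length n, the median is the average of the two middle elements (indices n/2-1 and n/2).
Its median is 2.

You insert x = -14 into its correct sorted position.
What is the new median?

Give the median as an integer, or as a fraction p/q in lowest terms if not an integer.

Old list (sorted, length 9): [-9, -6, -5, 0, 2, 3, 16, 21, 29]
Old median = 2
Insert x = -14
Old length odd (9). Middle was index 4 = 2.
New length even (10). New median = avg of two middle elements.
x = -14: 0 elements are < x, 9 elements are > x.
New sorted list: [-14, -9, -6, -5, 0, 2, 3, 16, 21, 29]
New median = 1

Answer: 1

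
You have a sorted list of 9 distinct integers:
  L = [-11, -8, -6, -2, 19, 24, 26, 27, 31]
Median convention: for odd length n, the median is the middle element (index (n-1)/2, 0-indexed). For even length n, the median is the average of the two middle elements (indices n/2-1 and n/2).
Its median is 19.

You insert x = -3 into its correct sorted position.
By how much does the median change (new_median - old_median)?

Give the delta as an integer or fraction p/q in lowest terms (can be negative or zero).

Old median = 19
After inserting x = -3: new sorted = [-11, -8, -6, -3, -2, 19, 24, 26, 27, 31]
New median = 17/2
Delta = 17/2 - 19 = -21/2

Answer: -21/2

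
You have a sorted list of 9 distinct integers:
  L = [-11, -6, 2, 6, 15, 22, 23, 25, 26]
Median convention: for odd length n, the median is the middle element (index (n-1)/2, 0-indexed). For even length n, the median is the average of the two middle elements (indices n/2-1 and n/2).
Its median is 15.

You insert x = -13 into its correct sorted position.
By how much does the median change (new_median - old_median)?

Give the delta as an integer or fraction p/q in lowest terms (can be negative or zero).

Old median = 15
After inserting x = -13: new sorted = [-13, -11, -6, 2, 6, 15, 22, 23, 25, 26]
New median = 21/2
Delta = 21/2 - 15 = -9/2

Answer: -9/2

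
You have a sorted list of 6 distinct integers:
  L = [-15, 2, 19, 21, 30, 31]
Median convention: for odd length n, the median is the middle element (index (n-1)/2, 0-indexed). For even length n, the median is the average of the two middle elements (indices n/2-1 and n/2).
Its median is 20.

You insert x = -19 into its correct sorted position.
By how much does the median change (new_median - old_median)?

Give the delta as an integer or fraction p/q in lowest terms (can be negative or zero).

Old median = 20
After inserting x = -19: new sorted = [-19, -15, 2, 19, 21, 30, 31]
New median = 19
Delta = 19 - 20 = -1

Answer: -1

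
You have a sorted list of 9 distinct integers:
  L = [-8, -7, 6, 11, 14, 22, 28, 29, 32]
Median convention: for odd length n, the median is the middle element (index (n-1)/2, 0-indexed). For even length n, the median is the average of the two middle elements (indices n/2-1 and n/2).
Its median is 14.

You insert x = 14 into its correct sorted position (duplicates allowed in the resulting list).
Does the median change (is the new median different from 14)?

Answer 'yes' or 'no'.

Old median = 14
Insert x = 14
New median = 14
Changed? no

Answer: no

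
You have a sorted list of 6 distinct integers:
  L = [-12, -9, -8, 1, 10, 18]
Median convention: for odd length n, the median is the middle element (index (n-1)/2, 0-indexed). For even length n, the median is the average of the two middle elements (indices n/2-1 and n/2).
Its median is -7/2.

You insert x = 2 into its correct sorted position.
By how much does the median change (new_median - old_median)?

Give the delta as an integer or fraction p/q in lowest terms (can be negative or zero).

Answer: 9/2

Derivation:
Old median = -7/2
After inserting x = 2: new sorted = [-12, -9, -8, 1, 2, 10, 18]
New median = 1
Delta = 1 - -7/2 = 9/2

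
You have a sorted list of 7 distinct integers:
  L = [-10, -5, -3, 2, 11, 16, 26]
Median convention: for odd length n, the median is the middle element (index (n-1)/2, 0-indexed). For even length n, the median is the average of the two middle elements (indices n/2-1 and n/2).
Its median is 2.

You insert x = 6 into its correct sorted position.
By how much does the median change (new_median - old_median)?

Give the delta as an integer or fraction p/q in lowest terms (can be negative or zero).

Old median = 2
After inserting x = 6: new sorted = [-10, -5, -3, 2, 6, 11, 16, 26]
New median = 4
Delta = 4 - 2 = 2

Answer: 2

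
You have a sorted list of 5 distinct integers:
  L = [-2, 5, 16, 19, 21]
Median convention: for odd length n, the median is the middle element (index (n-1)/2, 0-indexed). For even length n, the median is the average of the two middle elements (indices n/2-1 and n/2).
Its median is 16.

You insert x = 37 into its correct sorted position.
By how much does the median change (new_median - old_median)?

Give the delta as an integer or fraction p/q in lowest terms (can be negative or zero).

Answer: 3/2

Derivation:
Old median = 16
After inserting x = 37: new sorted = [-2, 5, 16, 19, 21, 37]
New median = 35/2
Delta = 35/2 - 16 = 3/2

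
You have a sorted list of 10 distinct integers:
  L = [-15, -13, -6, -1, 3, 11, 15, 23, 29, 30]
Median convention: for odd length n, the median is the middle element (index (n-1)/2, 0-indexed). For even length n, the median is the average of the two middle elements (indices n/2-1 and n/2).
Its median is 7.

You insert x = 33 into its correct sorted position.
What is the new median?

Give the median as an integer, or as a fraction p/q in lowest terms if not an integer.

Old list (sorted, length 10): [-15, -13, -6, -1, 3, 11, 15, 23, 29, 30]
Old median = 7
Insert x = 33
Old length even (10). Middle pair: indices 4,5 = 3,11.
New length odd (11). New median = single middle element.
x = 33: 10 elements are < x, 0 elements are > x.
New sorted list: [-15, -13, -6, -1, 3, 11, 15, 23, 29, 30, 33]
New median = 11

Answer: 11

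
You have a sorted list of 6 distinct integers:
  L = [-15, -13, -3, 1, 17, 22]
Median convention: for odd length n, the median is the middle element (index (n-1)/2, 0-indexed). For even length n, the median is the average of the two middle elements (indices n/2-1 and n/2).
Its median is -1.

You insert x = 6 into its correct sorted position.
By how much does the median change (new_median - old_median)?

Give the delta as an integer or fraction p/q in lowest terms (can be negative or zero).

Answer: 2

Derivation:
Old median = -1
After inserting x = 6: new sorted = [-15, -13, -3, 1, 6, 17, 22]
New median = 1
Delta = 1 - -1 = 2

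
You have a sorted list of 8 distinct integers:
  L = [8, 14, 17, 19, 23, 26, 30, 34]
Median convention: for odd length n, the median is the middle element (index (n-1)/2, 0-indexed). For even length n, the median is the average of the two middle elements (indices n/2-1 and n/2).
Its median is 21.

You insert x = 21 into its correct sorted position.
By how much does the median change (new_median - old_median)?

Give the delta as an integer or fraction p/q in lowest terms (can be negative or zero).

Answer: 0

Derivation:
Old median = 21
After inserting x = 21: new sorted = [8, 14, 17, 19, 21, 23, 26, 30, 34]
New median = 21
Delta = 21 - 21 = 0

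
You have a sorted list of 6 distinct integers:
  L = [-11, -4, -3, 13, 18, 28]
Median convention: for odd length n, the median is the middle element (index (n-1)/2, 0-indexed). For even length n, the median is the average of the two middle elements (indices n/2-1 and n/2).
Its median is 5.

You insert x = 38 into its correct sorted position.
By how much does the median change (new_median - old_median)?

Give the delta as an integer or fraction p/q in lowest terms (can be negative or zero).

Answer: 8

Derivation:
Old median = 5
After inserting x = 38: new sorted = [-11, -4, -3, 13, 18, 28, 38]
New median = 13
Delta = 13 - 5 = 8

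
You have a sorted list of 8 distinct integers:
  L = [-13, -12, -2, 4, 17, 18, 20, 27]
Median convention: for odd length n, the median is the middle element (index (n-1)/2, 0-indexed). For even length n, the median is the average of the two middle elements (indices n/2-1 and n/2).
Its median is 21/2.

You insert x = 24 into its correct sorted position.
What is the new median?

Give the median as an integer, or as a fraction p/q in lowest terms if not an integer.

Old list (sorted, length 8): [-13, -12, -2, 4, 17, 18, 20, 27]
Old median = 21/2
Insert x = 24
Old length even (8). Middle pair: indices 3,4 = 4,17.
New length odd (9). New median = single middle element.
x = 24: 7 elements are < x, 1 elements are > x.
New sorted list: [-13, -12, -2, 4, 17, 18, 20, 24, 27]
New median = 17

Answer: 17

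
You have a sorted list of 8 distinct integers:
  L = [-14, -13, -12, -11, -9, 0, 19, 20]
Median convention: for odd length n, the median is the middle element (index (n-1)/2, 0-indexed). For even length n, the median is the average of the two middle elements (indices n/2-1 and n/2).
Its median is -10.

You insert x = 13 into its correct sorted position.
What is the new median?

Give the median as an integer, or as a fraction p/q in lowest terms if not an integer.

Answer: -9

Derivation:
Old list (sorted, length 8): [-14, -13, -12, -11, -9, 0, 19, 20]
Old median = -10
Insert x = 13
Old length even (8). Middle pair: indices 3,4 = -11,-9.
New length odd (9). New median = single middle element.
x = 13: 6 elements are < x, 2 elements are > x.
New sorted list: [-14, -13, -12, -11, -9, 0, 13, 19, 20]
New median = -9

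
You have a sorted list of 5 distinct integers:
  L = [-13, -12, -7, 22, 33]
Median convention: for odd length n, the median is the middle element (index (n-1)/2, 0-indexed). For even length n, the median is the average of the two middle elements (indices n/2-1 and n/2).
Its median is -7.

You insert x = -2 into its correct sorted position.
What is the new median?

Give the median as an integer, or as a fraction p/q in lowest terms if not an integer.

Old list (sorted, length 5): [-13, -12, -7, 22, 33]
Old median = -7
Insert x = -2
Old length odd (5). Middle was index 2 = -7.
New length even (6). New median = avg of two middle elements.
x = -2: 3 elements are < x, 2 elements are > x.
New sorted list: [-13, -12, -7, -2, 22, 33]
New median = -9/2

Answer: -9/2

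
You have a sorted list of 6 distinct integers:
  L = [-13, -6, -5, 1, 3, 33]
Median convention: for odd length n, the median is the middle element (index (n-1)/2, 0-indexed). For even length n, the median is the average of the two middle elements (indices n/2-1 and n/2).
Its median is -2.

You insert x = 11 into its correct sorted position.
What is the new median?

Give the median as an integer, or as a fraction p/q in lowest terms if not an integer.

Answer: 1

Derivation:
Old list (sorted, length 6): [-13, -6, -5, 1, 3, 33]
Old median = -2
Insert x = 11
Old length even (6). Middle pair: indices 2,3 = -5,1.
New length odd (7). New median = single middle element.
x = 11: 5 elements are < x, 1 elements are > x.
New sorted list: [-13, -6, -5, 1, 3, 11, 33]
New median = 1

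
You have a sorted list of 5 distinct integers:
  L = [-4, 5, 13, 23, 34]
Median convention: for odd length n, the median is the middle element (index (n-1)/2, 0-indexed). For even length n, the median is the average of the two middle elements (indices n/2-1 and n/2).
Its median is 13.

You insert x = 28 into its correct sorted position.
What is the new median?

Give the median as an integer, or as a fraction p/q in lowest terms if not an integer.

Answer: 18

Derivation:
Old list (sorted, length 5): [-4, 5, 13, 23, 34]
Old median = 13
Insert x = 28
Old length odd (5). Middle was index 2 = 13.
New length even (6). New median = avg of two middle elements.
x = 28: 4 elements are < x, 1 elements are > x.
New sorted list: [-4, 5, 13, 23, 28, 34]
New median = 18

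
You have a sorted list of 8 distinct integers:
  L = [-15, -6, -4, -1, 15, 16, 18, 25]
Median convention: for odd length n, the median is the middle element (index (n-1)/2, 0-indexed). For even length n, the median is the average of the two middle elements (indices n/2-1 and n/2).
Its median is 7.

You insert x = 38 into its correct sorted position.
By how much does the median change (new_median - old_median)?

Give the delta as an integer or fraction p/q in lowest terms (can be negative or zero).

Old median = 7
After inserting x = 38: new sorted = [-15, -6, -4, -1, 15, 16, 18, 25, 38]
New median = 15
Delta = 15 - 7 = 8

Answer: 8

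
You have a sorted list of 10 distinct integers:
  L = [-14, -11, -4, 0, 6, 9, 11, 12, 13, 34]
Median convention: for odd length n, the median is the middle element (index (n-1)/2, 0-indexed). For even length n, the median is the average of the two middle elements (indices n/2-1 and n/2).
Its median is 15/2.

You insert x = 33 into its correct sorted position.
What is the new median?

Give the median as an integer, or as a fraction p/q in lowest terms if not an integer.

Answer: 9

Derivation:
Old list (sorted, length 10): [-14, -11, -4, 0, 6, 9, 11, 12, 13, 34]
Old median = 15/2
Insert x = 33
Old length even (10). Middle pair: indices 4,5 = 6,9.
New length odd (11). New median = single middle element.
x = 33: 9 elements are < x, 1 elements are > x.
New sorted list: [-14, -11, -4, 0, 6, 9, 11, 12, 13, 33, 34]
New median = 9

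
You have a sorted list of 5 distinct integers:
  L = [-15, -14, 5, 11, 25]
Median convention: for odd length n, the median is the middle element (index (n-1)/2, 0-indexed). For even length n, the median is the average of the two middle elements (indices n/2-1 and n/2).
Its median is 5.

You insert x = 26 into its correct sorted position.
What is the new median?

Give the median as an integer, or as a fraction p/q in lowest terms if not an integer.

Old list (sorted, length 5): [-15, -14, 5, 11, 25]
Old median = 5
Insert x = 26
Old length odd (5). Middle was index 2 = 5.
New length even (6). New median = avg of two middle elements.
x = 26: 5 elements are < x, 0 elements are > x.
New sorted list: [-15, -14, 5, 11, 25, 26]
New median = 8

Answer: 8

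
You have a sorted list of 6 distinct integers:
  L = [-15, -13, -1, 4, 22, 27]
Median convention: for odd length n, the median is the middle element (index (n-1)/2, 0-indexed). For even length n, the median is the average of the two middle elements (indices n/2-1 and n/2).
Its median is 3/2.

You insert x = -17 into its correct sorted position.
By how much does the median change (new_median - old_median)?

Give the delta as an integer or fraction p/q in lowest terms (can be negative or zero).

Old median = 3/2
After inserting x = -17: new sorted = [-17, -15, -13, -1, 4, 22, 27]
New median = -1
Delta = -1 - 3/2 = -5/2

Answer: -5/2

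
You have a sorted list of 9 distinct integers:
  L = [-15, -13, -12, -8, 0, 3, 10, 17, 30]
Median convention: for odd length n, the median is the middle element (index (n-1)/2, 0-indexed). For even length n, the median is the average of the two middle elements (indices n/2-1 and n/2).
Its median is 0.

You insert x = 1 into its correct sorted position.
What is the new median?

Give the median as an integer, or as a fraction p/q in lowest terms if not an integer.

Answer: 1/2

Derivation:
Old list (sorted, length 9): [-15, -13, -12, -8, 0, 3, 10, 17, 30]
Old median = 0
Insert x = 1
Old length odd (9). Middle was index 4 = 0.
New length even (10). New median = avg of two middle elements.
x = 1: 5 elements are < x, 4 elements are > x.
New sorted list: [-15, -13, -12, -8, 0, 1, 3, 10, 17, 30]
New median = 1/2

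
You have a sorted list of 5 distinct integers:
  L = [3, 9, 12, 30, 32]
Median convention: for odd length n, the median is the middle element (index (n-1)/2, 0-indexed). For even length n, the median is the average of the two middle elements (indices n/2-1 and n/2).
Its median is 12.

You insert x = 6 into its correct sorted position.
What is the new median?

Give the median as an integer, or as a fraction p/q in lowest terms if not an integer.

Answer: 21/2

Derivation:
Old list (sorted, length 5): [3, 9, 12, 30, 32]
Old median = 12
Insert x = 6
Old length odd (5). Middle was index 2 = 12.
New length even (6). New median = avg of two middle elements.
x = 6: 1 elements are < x, 4 elements are > x.
New sorted list: [3, 6, 9, 12, 30, 32]
New median = 21/2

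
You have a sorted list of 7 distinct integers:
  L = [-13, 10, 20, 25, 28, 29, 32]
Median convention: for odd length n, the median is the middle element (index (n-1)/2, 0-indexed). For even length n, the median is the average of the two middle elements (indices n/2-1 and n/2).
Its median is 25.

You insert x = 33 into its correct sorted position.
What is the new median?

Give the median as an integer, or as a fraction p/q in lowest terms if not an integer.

Old list (sorted, length 7): [-13, 10, 20, 25, 28, 29, 32]
Old median = 25
Insert x = 33
Old length odd (7). Middle was index 3 = 25.
New length even (8). New median = avg of two middle elements.
x = 33: 7 elements are < x, 0 elements are > x.
New sorted list: [-13, 10, 20, 25, 28, 29, 32, 33]
New median = 53/2

Answer: 53/2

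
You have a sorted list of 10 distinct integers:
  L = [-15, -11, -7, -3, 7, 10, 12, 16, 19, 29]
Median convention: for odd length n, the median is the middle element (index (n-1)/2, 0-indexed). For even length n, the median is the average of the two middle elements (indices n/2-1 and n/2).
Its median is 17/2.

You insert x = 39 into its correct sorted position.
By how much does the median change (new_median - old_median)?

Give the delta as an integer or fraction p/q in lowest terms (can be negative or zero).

Answer: 3/2

Derivation:
Old median = 17/2
After inserting x = 39: new sorted = [-15, -11, -7, -3, 7, 10, 12, 16, 19, 29, 39]
New median = 10
Delta = 10 - 17/2 = 3/2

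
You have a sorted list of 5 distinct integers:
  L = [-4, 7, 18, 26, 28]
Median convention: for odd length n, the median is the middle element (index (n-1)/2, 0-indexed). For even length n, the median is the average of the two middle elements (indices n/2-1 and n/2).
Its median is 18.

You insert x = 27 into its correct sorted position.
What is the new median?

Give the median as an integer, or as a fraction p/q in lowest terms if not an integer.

Old list (sorted, length 5): [-4, 7, 18, 26, 28]
Old median = 18
Insert x = 27
Old length odd (5). Middle was index 2 = 18.
New length even (6). New median = avg of two middle elements.
x = 27: 4 elements are < x, 1 elements are > x.
New sorted list: [-4, 7, 18, 26, 27, 28]
New median = 22

Answer: 22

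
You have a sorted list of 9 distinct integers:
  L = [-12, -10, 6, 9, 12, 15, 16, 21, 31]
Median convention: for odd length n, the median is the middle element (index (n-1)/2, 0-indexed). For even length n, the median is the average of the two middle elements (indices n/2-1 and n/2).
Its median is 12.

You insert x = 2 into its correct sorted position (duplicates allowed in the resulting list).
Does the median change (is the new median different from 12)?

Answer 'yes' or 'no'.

Old median = 12
Insert x = 2
New median = 21/2
Changed? yes

Answer: yes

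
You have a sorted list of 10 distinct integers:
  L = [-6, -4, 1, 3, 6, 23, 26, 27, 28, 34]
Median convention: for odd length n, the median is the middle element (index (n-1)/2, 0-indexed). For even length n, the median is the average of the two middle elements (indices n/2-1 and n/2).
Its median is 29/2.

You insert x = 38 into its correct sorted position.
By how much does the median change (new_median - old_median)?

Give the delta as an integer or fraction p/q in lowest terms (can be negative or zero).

Answer: 17/2

Derivation:
Old median = 29/2
After inserting x = 38: new sorted = [-6, -4, 1, 3, 6, 23, 26, 27, 28, 34, 38]
New median = 23
Delta = 23 - 29/2 = 17/2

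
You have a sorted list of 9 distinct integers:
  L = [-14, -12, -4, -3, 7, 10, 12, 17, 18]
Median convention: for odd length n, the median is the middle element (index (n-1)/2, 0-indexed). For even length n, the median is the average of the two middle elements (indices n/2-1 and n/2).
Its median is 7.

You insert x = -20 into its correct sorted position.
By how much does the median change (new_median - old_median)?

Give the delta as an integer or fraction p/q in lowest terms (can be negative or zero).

Answer: -5

Derivation:
Old median = 7
After inserting x = -20: new sorted = [-20, -14, -12, -4, -3, 7, 10, 12, 17, 18]
New median = 2
Delta = 2 - 7 = -5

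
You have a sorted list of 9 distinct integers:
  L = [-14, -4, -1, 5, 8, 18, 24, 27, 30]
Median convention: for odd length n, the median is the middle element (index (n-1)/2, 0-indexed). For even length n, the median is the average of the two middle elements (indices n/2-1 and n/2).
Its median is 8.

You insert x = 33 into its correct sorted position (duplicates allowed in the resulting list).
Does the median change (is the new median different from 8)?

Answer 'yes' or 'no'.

Old median = 8
Insert x = 33
New median = 13
Changed? yes

Answer: yes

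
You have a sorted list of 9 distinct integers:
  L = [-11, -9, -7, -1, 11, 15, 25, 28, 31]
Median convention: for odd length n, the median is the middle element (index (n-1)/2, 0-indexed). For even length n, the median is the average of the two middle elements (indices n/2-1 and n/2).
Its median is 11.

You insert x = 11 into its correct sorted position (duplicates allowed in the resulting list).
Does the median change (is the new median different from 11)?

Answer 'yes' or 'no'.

Answer: no

Derivation:
Old median = 11
Insert x = 11
New median = 11
Changed? no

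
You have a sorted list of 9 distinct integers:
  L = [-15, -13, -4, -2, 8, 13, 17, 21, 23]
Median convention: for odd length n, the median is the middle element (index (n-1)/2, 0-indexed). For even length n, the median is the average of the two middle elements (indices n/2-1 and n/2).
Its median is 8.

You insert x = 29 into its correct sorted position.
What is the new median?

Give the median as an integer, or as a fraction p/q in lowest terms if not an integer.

Old list (sorted, length 9): [-15, -13, -4, -2, 8, 13, 17, 21, 23]
Old median = 8
Insert x = 29
Old length odd (9). Middle was index 4 = 8.
New length even (10). New median = avg of two middle elements.
x = 29: 9 elements are < x, 0 elements are > x.
New sorted list: [-15, -13, -4, -2, 8, 13, 17, 21, 23, 29]
New median = 21/2

Answer: 21/2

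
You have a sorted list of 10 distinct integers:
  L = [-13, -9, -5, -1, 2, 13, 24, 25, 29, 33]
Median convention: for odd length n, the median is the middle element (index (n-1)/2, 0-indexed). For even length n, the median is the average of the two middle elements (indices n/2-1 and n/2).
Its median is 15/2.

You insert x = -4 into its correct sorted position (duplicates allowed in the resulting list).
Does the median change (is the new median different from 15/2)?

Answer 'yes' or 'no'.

Answer: yes

Derivation:
Old median = 15/2
Insert x = -4
New median = 2
Changed? yes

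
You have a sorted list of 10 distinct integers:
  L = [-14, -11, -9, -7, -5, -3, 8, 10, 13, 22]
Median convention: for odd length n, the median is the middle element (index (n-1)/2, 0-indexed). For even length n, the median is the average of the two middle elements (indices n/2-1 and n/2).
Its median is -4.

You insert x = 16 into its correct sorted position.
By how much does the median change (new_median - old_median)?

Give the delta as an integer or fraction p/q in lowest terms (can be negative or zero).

Answer: 1

Derivation:
Old median = -4
After inserting x = 16: new sorted = [-14, -11, -9, -7, -5, -3, 8, 10, 13, 16, 22]
New median = -3
Delta = -3 - -4 = 1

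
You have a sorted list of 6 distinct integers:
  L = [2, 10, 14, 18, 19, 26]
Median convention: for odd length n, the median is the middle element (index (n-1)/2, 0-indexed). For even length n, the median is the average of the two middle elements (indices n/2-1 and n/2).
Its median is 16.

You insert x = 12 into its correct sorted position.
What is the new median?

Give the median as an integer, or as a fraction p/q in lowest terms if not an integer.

Old list (sorted, length 6): [2, 10, 14, 18, 19, 26]
Old median = 16
Insert x = 12
Old length even (6). Middle pair: indices 2,3 = 14,18.
New length odd (7). New median = single middle element.
x = 12: 2 elements are < x, 4 elements are > x.
New sorted list: [2, 10, 12, 14, 18, 19, 26]
New median = 14

Answer: 14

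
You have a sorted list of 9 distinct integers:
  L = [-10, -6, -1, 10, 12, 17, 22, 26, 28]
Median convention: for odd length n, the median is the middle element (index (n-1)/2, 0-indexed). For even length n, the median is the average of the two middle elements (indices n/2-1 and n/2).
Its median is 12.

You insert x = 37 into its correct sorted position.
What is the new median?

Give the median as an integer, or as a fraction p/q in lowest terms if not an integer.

Answer: 29/2

Derivation:
Old list (sorted, length 9): [-10, -6, -1, 10, 12, 17, 22, 26, 28]
Old median = 12
Insert x = 37
Old length odd (9). Middle was index 4 = 12.
New length even (10). New median = avg of two middle elements.
x = 37: 9 elements are < x, 0 elements are > x.
New sorted list: [-10, -6, -1, 10, 12, 17, 22, 26, 28, 37]
New median = 29/2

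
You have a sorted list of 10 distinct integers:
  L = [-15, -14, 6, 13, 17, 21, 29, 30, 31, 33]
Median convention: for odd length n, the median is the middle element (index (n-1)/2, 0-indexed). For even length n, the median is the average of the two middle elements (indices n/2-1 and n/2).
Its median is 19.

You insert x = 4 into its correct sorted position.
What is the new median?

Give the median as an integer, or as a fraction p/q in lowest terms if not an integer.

Old list (sorted, length 10): [-15, -14, 6, 13, 17, 21, 29, 30, 31, 33]
Old median = 19
Insert x = 4
Old length even (10). Middle pair: indices 4,5 = 17,21.
New length odd (11). New median = single middle element.
x = 4: 2 elements are < x, 8 elements are > x.
New sorted list: [-15, -14, 4, 6, 13, 17, 21, 29, 30, 31, 33]
New median = 17

Answer: 17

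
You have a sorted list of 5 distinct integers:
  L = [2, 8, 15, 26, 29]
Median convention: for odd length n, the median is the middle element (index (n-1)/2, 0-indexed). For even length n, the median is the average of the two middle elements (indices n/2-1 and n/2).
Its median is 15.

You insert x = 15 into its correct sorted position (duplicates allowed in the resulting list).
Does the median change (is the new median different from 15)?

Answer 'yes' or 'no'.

Old median = 15
Insert x = 15
New median = 15
Changed? no

Answer: no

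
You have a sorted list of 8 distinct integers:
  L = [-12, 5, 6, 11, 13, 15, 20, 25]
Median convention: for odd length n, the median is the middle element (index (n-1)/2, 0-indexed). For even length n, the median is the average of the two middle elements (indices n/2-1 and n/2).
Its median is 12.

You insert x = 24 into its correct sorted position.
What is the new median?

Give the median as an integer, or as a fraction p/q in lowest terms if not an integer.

Answer: 13

Derivation:
Old list (sorted, length 8): [-12, 5, 6, 11, 13, 15, 20, 25]
Old median = 12
Insert x = 24
Old length even (8). Middle pair: indices 3,4 = 11,13.
New length odd (9). New median = single middle element.
x = 24: 7 elements are < x, 1 elements are > x.
New sorted list: [-12, 5, 6, 11, 13, 15, 20, 24, 25]
New median = 13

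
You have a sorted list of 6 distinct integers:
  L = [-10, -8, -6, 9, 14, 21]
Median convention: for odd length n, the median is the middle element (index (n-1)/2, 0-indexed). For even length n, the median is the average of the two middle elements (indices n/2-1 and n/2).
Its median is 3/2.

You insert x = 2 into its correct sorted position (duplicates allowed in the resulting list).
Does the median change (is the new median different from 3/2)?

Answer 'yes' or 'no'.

Old median = 3/2
Insert x = 2
New median = 2
Changed? yes

Answer: yes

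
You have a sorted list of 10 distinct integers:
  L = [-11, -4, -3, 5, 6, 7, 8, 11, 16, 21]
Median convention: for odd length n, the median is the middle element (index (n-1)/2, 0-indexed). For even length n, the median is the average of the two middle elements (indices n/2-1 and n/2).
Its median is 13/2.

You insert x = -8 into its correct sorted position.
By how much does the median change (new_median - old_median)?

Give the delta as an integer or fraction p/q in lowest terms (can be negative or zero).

Answer: -1/2

Derivation:
Old median = 13/2
After inserting x = -8: new sorted = [-11, -8, -4, -3, 5, 6, 7, 8, 11, 16, 21]
New median = 6
Delta = 6 - 13/2 = -1/2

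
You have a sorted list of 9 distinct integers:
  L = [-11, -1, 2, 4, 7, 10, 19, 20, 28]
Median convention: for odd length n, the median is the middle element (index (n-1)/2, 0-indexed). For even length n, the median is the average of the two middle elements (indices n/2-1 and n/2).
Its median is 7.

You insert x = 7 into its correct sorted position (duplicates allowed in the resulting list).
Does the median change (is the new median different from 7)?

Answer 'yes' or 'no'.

Old median = 7
Insert x = 7
New median = 7
Changed? no

Answer: no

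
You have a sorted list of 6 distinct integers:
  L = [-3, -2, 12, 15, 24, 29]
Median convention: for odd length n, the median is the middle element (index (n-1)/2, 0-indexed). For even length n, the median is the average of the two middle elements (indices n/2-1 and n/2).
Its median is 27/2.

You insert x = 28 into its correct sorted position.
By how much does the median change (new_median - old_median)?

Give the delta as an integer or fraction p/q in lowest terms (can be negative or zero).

Old median = 27/2
After inserting x = 28: new sorted = [-3, -2, 12, 15, 24, 28, 29]
New median = 15
Delta = 15 - 27/2 = 3/2

Answer: 3/2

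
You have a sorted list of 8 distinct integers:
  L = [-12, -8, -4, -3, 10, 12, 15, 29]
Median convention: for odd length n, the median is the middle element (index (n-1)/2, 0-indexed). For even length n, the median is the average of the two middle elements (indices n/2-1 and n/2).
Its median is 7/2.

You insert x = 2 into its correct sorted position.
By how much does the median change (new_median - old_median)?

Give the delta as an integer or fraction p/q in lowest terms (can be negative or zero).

Answer: -3/2

Derivation:
Old median = 7/2
After inserting x = 2: new sorted = [-12, -8, -4, -3, 2, 10, 12, 15, 29]
New median = 2
Delta = 2 - 7/2 = -3/2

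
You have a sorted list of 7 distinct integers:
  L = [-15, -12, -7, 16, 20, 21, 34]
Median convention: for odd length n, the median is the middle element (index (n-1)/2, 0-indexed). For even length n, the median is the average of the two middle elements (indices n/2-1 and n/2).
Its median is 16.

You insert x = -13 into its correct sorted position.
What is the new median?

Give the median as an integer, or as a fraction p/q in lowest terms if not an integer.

Old list (sorted, length 7): [-15, -12, -7, 16, 20, 21, 34]
Old median = 16
Insert x = -13
Old length odd (7). Middle was index 3 = 16.
New length even (8). New median = avg of two middle elements.
x = -13: 1 elements are < x, 6 elements are > x.
New sorted list: [-15, -13, -12, -7, 16, 20, 21, 34]
New median = 9/2

Answer: 9/2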